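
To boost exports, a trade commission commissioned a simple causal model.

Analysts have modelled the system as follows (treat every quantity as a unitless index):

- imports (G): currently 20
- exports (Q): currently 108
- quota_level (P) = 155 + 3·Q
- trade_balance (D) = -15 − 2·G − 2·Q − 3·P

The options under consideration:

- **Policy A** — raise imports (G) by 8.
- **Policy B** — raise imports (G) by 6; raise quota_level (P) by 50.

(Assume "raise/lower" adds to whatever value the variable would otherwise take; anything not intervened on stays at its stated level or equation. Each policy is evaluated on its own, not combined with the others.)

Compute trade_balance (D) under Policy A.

Policy A (G + 8):
  G = 20 + 8 = 28
  Q = 108
  P = 155 + 3·108 = 479
  D = -15 − 2·28 − 2·108 − 3·479 = -1724

-1724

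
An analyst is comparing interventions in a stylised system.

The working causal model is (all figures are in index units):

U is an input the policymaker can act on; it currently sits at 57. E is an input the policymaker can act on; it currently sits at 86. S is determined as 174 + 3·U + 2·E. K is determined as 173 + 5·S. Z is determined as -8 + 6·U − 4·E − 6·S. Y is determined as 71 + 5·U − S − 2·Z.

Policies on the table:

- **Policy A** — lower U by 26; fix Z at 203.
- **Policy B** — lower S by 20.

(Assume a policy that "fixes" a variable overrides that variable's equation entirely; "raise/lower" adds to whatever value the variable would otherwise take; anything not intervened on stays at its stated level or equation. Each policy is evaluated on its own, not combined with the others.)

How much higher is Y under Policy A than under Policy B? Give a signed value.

Policy A (U − 26, Z := 203):
  U = 57 − 26 = 31
  E = 86
  S = 174 + 3·31 + 2·86 = 439
  Z = 203
  Y = 71 + 5·31 − 439 − 2·203 = -619
Policy B (S − 20):
  U = 57
  E = 86
  S = 174 + 3·57 + 2·86 (−20 from intervention) = 497
  Z = -8 + 6·57 − 4·86 − 6·497 = -2992
  Y = 71 + 5·57 − 497 − 2·(-2992) = 5843
Y: -619 − 5843 = -6462

-6462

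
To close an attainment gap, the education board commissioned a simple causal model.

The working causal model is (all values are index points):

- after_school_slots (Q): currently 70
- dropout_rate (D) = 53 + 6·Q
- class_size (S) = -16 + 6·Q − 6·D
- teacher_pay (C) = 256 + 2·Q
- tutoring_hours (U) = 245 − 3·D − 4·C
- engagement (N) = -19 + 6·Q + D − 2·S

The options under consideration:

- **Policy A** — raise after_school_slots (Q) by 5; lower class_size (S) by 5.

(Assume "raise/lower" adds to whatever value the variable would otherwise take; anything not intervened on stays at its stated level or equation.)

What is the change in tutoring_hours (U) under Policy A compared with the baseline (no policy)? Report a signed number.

Baseline:
  Q = 70
  D = 53 + 6·70 = 473
  C = 256 + 2·70 = 396
  U = 245 − 3·473 − 4·396 = -2758
Policy A (Q + 5, S − 5):
  Q = 70 + 5 = 75
  D = 53 + 6·75 = 503
  C = 256 + 2·75 = 406
  U = 245 − 3·503 − 4·406 = -2888
Change in U: -2888 − (-2758) = -130

-130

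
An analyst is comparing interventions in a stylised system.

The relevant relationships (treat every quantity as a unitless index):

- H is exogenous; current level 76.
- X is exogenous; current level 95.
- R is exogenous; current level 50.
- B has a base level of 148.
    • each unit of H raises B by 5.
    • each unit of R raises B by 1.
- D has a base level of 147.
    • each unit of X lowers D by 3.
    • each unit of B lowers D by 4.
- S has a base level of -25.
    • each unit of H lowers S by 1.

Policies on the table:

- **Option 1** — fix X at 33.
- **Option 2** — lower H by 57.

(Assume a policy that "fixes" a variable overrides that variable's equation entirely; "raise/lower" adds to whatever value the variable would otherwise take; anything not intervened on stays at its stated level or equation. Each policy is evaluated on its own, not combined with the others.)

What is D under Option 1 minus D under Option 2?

Option 1 (X := 33):
  H = 76
  X = 33
  R = 50
  B = 148 + 5·76 + 50 = 578
  D = 147 − 3·33 − 4·578 = -2264
Option 2 (H − 57):
  H = 76 − 57 = 19
  X = 95
  R = 50
  B = 148 + 5·19 + 50 = 293
  D = 147 − 3·95 − 4·293 = -1310
D: -2264 − (-1310) = -954

-954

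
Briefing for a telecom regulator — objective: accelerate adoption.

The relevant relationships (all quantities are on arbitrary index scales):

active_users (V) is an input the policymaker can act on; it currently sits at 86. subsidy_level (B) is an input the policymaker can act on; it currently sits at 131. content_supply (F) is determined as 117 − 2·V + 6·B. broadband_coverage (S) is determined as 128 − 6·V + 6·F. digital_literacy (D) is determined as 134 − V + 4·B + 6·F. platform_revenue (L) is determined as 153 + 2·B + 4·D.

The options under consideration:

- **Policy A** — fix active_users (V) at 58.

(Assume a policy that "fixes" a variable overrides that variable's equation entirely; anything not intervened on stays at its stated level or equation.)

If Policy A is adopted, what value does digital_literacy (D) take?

5322

Policy A (V := 58):
  V = 58
  B = 131
  F = 117 − 2·58 + 6·131 = 787
  D = 134 − 58 + 4·131 + 6·787 = 5322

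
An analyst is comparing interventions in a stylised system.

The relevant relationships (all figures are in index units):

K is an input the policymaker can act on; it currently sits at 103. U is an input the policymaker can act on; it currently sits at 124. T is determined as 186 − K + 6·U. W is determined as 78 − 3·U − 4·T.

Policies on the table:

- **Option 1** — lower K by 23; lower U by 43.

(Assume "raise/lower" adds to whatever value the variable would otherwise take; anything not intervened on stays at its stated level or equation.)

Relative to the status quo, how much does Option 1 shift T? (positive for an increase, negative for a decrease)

-235

Baseline:
  K = 103
  U = 124
  T = 186 − 103 + 6·124 = 827
Option 1 (K − 23, U − 43):
  K = 103 − 23 = 80
  U = 124 − 43 = 81
  T = 186 − 80 + 6·81 = 592
Change in T: 592 − 827 = -235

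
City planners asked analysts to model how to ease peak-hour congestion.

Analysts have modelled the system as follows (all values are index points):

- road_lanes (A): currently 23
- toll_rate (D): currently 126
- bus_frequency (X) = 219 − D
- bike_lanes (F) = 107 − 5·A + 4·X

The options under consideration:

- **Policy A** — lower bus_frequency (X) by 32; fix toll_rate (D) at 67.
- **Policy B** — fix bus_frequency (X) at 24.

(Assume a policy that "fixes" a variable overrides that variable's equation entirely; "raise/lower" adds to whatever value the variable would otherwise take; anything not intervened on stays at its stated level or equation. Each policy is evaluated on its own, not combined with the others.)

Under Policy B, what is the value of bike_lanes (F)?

88

Policy B (X := 24):
  A = 23
  D = 126
  X = 24
  F = 107 − 5·23 + 4·24 = 88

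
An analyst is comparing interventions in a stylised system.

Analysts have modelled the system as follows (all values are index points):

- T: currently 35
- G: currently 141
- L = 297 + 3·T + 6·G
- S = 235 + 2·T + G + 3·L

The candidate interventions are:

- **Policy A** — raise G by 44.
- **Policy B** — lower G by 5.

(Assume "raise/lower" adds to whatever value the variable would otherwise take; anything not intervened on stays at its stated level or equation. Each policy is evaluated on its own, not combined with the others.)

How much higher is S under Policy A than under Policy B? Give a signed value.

Policy A (G + 44):
  T = 35
  G = 141 + 44 = 185
  L = 297 + 3·35 + 6·185 = 1512
  S = 235 + 2·35 + 185 + 3·1512 = 5026
Policy B (G − 5):
  T = 35
  G = 141 − 5 = 136
  L = 297 + 3·35 + 6·136 = 1218
  S = 235 + 2·35 + 136 + 3·1218 = 4095
S: 5026 − 4095 = 931

931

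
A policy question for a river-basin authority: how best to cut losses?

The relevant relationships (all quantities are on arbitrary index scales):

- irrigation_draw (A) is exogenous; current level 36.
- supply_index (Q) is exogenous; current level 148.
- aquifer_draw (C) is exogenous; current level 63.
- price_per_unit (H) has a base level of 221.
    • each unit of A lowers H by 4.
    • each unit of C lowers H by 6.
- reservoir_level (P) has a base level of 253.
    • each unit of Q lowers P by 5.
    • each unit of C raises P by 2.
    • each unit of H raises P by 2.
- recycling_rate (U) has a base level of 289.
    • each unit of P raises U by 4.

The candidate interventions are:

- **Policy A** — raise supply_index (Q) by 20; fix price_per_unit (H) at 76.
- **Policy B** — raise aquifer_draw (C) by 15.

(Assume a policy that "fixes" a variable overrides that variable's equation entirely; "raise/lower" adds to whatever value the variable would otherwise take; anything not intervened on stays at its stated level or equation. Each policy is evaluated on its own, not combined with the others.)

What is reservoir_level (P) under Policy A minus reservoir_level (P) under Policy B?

804

Policy A (Q + 20, H := 76):
  A = 36
  Q = 148 + 20 = 168
  C = 63
  H = 76
  P = 253 − 5·168 + 2·63 + 2·76 = -309
Policy B (C + 15):
  A = 36
  Q = 148
  C = 63 + 15 = 78
  H = 221 − 4·36 − 6·78 = -391
  P = 253 − 5·148 + 2·78 + 2·(-391) = -1113
P: -309 − (-1113) = 804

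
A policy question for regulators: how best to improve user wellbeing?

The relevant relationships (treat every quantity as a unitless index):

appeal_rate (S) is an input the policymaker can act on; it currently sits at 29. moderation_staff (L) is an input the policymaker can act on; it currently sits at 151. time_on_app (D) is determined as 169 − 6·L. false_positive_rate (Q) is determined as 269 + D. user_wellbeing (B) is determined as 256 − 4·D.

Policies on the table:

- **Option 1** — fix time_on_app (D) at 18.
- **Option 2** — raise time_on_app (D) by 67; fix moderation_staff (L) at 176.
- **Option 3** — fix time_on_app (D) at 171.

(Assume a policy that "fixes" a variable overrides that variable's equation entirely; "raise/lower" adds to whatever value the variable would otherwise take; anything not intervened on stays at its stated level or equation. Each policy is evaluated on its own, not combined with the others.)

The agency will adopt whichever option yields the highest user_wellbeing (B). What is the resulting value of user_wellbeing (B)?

3536

Option 1 (D := 18):
  L = 151
  D = 18
  B = 256 − 4·18 = 184
Option 2 (D + 67, L := 176):
  L = 176
  D = 169 − 6·176 (+67 from intervention) = -820
  B = 256 − 4·(-820) = 3536
Option 3 (D := 171):
  L = 151
  D = 171
  B = 256 − 4·171 = -428
Comparing — Option 1: B=184, Option 2: B=3536, Option 3: B=-428. Highest is 3536 (Option 2).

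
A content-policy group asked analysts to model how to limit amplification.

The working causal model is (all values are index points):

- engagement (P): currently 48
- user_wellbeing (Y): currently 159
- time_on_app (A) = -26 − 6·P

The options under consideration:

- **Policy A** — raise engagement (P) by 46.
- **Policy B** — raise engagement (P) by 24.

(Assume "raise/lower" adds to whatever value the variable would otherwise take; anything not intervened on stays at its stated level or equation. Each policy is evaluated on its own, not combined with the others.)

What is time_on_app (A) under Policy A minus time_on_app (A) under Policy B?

-132

Policy A (P + 46):
  P = 48 + 46 = 94
  A = -26 − 6·94 = -590
Policy B (P + 24):
  P = 48 + 24 = 72
  A = -26 − 6·72 = -458
A: -590 − (-458) = -132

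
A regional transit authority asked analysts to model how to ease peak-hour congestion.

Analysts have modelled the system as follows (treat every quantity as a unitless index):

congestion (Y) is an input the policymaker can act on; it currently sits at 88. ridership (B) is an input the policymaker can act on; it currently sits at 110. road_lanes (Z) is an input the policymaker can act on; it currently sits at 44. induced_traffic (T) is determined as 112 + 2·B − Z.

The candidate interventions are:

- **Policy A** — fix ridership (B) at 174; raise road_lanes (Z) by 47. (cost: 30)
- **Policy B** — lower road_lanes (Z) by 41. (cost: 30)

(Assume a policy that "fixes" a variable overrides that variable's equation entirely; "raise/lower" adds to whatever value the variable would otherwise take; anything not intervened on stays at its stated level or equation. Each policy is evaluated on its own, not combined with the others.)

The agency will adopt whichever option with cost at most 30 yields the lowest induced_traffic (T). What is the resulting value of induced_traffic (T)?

Policy A (B := 174, Z + 47):
  B = 174
  Z = 44 + 47 = 91
  T = 112 + 2·174 − 91 = 369
Policy B (Z − 41):
  B = 110
  Z = 44 − 41 = 3
  T = 112 + 2·110 − 3 = 329
Comparing — Policy A: T=369, Policy B: T=329. Lowest is 329 (Policy B).

329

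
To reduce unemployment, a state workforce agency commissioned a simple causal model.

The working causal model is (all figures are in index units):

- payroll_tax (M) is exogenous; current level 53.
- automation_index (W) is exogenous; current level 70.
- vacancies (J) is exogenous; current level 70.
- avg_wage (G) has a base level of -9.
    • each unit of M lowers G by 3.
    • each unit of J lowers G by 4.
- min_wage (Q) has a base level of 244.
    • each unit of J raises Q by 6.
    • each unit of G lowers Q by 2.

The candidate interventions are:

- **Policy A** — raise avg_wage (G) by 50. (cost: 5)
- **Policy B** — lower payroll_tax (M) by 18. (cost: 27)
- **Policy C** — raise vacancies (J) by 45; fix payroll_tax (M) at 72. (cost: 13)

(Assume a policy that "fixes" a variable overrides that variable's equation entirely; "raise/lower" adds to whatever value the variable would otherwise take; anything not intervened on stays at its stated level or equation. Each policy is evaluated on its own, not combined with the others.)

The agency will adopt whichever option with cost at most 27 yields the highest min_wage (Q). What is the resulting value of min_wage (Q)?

Policy A (G + 50):
  M = 53
  J = 70
  G = -9 − 3·53 − 4·70 (+50 from intervention) = -398
  Q = 244 + 6·70 − 2·(-398) = 1460
Policy B (M − 18):
  M = 53 − 18 = 35
  J = 70
  G = -9 − 3·35 − 4·70 = -394
  Q = 244 + 6·70 − 2·(-394) = 1452
Policy C (J + 45, M := 72):
  M = 72
  J = 70 + 45 = 115
  G = -9 − 3·72 − 4·115 = -685
  Q = 244 + 6·115 − 2·(-685) = 2304
Comparing — Policy A: Q=1460, Policy B: Q=1452, Policy C: Q=2304. Highest is 2304 (Policy C).

2304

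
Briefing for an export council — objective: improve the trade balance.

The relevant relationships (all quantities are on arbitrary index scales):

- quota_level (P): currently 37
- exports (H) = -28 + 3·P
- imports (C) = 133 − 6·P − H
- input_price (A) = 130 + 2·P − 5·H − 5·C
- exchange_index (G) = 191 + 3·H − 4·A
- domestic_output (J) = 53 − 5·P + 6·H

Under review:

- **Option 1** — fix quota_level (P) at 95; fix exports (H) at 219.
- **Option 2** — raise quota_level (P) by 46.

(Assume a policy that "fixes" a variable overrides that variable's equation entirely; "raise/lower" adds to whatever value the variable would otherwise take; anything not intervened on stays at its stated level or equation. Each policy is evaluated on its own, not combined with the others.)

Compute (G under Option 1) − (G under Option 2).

-1542

Option 1 (P := 95, H := 219):
  P = 95
  H = 219
  C = 133 − 6·95 − 219 = -656
  A = 130 + 2·95 − 5·219 − 5·(-656) = 2505
  G = 191 + 3·219 − 4·2505 = -9172
Option 2 (P + 46):
  P = 37 + 46 = 83
  H = -28 + 3·83 = 221
  C = 133 − 6·83 − 221 = -586
  A = 130 + 2·83 − 5·221 − 5·(-586) = 2121
  G = 191 + 3·221 − 4·2121 = -7630
G: -9172 − (-7630) = -1542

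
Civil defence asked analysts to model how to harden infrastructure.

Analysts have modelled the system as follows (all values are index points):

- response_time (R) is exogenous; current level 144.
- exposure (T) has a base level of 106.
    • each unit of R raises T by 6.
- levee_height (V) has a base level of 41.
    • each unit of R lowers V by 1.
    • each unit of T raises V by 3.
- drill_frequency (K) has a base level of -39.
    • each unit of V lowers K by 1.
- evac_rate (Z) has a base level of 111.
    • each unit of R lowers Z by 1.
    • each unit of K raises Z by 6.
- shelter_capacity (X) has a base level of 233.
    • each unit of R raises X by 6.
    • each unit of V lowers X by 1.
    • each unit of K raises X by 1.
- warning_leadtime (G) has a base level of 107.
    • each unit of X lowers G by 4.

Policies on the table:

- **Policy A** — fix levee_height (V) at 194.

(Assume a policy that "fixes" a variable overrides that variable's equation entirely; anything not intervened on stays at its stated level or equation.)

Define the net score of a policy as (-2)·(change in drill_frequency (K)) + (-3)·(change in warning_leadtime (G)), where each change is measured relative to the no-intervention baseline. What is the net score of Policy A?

Baseline:
  R = 144
  T = 106 + 6·144 = 970
  V = 41 − 144 + 3·970 = 2807
  K = -39 − 2807 = -2846
  X = 233 + 6·144 − 2807 + (-2846) = -4556
  G = 107 − 4·(-4556) = 18331
Policy A (V := 194):
  R = 144
  T = 106 + 6·144 = 970
  V = 194
  K = -39 − 194 = -233
  X = 233 + 6·144 − 194 + (-233) = 670
  G = 107 − 4·670 = -2573
ΔK = -233 − (-2846) = 2613; ΔG = -2573 − 18331 = -20904
Score = (-2)·2613 + (-3)·(-20904) = 57486

57486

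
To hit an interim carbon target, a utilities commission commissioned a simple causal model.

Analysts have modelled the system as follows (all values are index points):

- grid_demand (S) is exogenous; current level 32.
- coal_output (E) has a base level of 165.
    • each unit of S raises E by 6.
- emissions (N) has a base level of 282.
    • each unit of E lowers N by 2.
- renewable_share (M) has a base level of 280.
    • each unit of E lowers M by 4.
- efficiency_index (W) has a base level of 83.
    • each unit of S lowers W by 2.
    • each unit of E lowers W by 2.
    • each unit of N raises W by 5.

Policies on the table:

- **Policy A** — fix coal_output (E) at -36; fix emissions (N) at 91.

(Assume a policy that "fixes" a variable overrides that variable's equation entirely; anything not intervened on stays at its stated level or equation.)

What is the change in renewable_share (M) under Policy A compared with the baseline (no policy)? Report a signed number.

1572

Baseline:
  S = 32
  E = 165 + 6·32 = 357
  M = 280 − 4·357 = -1148
Policy A (E := -36, N := 91):
  S = 32
  E = -36
  M = 280 − 4·(-36) = 424
Change in M: 424 − (-1148) = 1572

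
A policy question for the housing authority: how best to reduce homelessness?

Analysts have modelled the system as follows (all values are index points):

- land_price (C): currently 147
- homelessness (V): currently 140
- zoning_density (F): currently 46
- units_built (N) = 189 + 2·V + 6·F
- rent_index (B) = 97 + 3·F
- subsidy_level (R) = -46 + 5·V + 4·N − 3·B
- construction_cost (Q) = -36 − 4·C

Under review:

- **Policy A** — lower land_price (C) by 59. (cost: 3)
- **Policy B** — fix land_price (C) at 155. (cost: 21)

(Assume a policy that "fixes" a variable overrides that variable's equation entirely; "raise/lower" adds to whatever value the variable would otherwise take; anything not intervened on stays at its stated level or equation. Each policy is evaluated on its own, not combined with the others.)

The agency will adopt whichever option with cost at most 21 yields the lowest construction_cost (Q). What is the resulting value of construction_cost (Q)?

Policy A (C − 59):
  C = 147 − 59 = 88
  Q = -36 − 4·88 = -388
Policy B (C := 155):
  C = 155
  Q = -36 − 4·155 = -656
Comparing — Policy A: Q=-388, Policy B: Q=-656. Lowest is -656 (Policy B).

-656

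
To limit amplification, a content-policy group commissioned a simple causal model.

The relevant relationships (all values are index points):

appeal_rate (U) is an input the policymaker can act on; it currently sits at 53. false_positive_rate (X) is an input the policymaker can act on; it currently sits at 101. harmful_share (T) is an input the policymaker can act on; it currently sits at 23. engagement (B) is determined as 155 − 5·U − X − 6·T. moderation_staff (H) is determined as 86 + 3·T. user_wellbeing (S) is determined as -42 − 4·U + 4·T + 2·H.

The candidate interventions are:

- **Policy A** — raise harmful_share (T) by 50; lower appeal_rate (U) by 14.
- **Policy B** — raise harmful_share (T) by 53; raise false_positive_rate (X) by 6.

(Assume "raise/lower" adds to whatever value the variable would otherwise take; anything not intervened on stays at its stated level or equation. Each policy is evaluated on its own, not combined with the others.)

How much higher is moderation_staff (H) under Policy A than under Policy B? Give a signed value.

Policy A (T + 50, U − 14):
  T = 23 + 50 = 73
  H = 86 + 3·73 = 305
Policy B (T + 53, X + 6):
  T = 23 + 53 = 76
  H = 86 + 3·76 = 314
H: 305 − 314 = -9

-9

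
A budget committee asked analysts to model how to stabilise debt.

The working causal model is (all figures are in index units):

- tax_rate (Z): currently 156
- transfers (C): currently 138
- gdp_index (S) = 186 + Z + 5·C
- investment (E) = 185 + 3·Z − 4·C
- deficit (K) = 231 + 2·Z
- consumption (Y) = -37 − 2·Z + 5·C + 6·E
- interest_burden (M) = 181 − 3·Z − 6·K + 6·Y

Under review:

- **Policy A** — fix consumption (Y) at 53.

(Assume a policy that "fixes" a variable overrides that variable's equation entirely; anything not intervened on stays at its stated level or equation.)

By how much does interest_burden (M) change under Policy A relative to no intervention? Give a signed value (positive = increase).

Baseline:
  Z = 156
  C = 138
  E = 185 + 3·156 − 4·138 = 101
  K = 231 + 2·156 = 543
  Y = -37 − 2·156 + 5·138 + 6·101 = 947
  M = 181 − 3·156 − 6·543 + 6·947 = 2137
Policy A (Y := 53):
  Z = 156
  C = 138
  E = 185 + 3·156 − 4·138 = 101
  K = 231 + 2·156 = 543
  Y = 53
  M = 181 − 3·156 − 6·543 + 6·53 = -3227
Change in M: -3227 − 2137 = -5364

-5364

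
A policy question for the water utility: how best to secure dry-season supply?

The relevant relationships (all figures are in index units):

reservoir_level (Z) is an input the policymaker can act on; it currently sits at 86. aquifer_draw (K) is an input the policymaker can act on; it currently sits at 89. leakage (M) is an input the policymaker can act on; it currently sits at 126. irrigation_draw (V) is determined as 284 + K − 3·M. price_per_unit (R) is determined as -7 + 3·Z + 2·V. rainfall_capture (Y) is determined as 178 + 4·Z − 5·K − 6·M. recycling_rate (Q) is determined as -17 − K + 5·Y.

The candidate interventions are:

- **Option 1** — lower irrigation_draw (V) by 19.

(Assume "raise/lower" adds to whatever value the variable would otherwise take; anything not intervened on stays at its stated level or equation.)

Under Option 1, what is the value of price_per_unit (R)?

Option 1 (V − 19):
  Z = 86
  K = 89
  M = 126
  V = 284 + 89 − 3·126 (−19 from intervention) = -24
  R = -7 + 3·86 + 2·(-24) = 203

203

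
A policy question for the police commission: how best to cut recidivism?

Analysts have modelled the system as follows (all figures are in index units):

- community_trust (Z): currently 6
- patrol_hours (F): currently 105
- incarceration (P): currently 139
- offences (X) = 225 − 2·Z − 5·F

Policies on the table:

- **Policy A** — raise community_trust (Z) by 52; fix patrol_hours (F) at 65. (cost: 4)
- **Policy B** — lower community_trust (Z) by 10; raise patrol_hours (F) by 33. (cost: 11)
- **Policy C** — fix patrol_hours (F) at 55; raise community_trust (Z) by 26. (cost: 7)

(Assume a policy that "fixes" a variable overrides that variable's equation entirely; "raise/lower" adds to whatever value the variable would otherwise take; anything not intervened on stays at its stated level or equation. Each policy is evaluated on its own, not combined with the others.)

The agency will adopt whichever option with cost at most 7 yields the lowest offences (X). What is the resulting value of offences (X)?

Policy A (Z + 52, F := 65):
  Z = 6 + 52 = 58
  F = 65
  X = 225 − 2·58 − 5·65 = -216
Policy C (F := 55, Z + 26):
  Z = 6 + 26 = 32
  F = 55
  X = 225 − 2·32 − 5·55 = -114
Comparing — Policy A: X=-216, Policy C: X=-114. Lowest is -216 (Policy A).

-216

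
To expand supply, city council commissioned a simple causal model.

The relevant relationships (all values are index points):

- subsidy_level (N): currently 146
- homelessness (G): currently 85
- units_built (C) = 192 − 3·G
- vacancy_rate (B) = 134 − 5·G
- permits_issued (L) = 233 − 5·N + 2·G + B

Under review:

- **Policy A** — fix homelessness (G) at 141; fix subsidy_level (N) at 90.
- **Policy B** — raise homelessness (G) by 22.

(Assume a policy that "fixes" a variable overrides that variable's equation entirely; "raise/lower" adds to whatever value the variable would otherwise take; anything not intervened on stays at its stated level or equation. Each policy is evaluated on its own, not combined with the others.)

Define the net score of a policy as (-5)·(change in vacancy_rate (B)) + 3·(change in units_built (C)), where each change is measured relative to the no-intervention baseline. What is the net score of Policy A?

896

Baseline:
  G = 85
  C = 192 − 3·85 = -63
  B = 134 − 5·85 = -291
Policy A (G := 141, N := 90):
  G = 141
  C = 192 − 3·141 = -231
  B = 134 − 5·141 = -571
ΔB = -571 − (-291) = -280; ΔC = -231 − (-63) = -168
Score = (-5)·(-280) + 3·(-168) = 896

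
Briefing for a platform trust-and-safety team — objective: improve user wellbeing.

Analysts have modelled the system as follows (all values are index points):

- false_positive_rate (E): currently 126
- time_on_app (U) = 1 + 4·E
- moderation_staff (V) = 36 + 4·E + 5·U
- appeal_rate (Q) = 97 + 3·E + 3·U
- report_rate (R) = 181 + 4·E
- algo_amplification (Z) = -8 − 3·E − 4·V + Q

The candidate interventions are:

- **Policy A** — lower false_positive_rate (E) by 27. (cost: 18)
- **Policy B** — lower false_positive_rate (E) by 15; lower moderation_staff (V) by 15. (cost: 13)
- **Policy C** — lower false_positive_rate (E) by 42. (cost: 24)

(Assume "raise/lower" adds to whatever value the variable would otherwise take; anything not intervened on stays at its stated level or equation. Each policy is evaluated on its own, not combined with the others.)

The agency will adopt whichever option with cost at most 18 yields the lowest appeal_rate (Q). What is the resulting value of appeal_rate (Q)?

1585

Policy A (E − 27):
  E = 126 − 27 = 99
  U = 1 + 4·99 = 397
  Q = 97 + 3·99 + 3·397 = 1585
Policy B (E − 15, V − 15):
  E = 126 − 15 = 111
  U = 1 + 4·111 = 445
  Q = 97 + 3·111 + 3·445 = 1765
Comparing — Policy A: Q=1585, Policy B: Q=1765. Lowest is 1585 (Policy A).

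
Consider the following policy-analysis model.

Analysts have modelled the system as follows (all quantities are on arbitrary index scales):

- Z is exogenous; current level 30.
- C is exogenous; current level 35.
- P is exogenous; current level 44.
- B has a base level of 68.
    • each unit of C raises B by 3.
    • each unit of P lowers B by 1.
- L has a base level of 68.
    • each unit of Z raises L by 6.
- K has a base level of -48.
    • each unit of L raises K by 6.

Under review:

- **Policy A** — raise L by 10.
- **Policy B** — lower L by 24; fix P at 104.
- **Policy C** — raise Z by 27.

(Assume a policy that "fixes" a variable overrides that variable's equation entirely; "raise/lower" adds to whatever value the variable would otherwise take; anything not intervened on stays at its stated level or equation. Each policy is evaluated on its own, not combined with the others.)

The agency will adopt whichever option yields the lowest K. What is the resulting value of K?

Policy A (L + 10):
  Z = 30
  L = 68 + 6·30 (+10 from intervention) = 258
  K = -48 + 6·258 = 1500
Policy B (L − 24, P := 104):
  Z = 30
  L = 68 + 6·30 (−24 from intervention) = 224
  K = -48 + 6·224 = 1296
Policy C (Z + 27):
  Z = 30 + 27 = 57
  L = 68 + 6·57 = 410
  K = -48 + 6·410 = 2412
Comparing — Policy A: K=1500, Policy B: K=1296, Policy C: K=2412. Lowest is 1296 (Policy B).

1296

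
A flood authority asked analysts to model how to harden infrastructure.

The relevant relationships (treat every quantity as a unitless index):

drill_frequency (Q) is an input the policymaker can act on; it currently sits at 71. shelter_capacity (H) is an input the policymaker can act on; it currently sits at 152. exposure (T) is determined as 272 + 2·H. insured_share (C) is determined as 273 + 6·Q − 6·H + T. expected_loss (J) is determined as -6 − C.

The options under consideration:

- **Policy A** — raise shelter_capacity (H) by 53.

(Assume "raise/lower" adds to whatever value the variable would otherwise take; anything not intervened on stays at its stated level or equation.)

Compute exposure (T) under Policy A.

Policy A (H + 53):
  H = 152 + 53 = 205
  T = 272 + 2·205 = 682

682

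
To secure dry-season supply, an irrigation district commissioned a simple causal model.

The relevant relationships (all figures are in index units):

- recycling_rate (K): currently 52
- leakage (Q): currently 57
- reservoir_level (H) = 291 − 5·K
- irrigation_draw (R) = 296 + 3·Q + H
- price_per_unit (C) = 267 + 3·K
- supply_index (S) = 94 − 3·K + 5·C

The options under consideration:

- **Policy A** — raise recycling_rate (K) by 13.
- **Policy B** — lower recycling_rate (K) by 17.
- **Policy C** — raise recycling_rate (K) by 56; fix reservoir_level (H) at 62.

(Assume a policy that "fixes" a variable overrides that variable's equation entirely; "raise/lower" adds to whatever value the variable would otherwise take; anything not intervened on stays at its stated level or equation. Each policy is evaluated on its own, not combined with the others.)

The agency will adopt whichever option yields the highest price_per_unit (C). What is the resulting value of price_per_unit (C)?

Policy A (K + 13):
  K = 52 + 13 = 65
  C = 267 + 3·65 = 462
Policy B (K − 17):
  K = 52 − 17 = 35
  C = 267 + 3·35 = 372
Policy C (K + 56, H := 62):
  K = 52 + 56 = 108
  C = 267 + 3·108 = 591
Comparing — Policy A: C=462, Policy B: C=372, Policy C: C=591. Highest is 591 (Policy C).

591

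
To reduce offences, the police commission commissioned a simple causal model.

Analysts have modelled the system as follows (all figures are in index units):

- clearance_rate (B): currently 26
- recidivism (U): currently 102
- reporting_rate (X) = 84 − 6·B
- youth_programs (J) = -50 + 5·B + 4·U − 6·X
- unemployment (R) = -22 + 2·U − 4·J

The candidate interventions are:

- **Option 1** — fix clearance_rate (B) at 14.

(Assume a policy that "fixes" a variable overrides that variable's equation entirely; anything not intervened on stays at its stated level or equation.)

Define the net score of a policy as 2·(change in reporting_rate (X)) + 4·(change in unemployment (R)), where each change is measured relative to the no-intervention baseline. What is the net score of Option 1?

8016

Baseline:
  B = 26
  U = 102
  X = 84 − 6·26 = -72
  J = -50 + 5·26 + 4·102 − 6·(-72) = 920
  R = -22 + 2·102 − 4·920 = -3498
Option 1 (B := 14):
  B = 14
  U = 102
  X = 84 − 6·14 = 0
  J = -50 + 5·14 + 4·102 − 6·0 = 428
  R = -22 + 2·102 − 4·428 = -1530
ΔX = 0 − (-72) = 72; ΔR = -1530 − (-3498) = 1968
Score = 2·72 + 4·1968 = 8016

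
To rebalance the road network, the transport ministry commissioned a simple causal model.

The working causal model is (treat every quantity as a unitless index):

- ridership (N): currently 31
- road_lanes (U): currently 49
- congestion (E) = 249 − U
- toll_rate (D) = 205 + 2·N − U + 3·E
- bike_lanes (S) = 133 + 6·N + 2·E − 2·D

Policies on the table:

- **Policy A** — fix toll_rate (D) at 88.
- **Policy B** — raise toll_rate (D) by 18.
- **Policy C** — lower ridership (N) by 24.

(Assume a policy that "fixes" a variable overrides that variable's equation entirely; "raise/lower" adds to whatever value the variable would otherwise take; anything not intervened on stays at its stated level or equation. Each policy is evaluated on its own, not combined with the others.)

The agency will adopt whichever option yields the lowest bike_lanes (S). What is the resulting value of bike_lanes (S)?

-965

Policy A (D := 88):
  N = 31
  U = 49
  E = 249 − 49 = 200
  D = 88
  S = 133 + 6·31 + 2·200 − 2·88 = 543
Policy B (D + 18):
  N = 31
  U = 49
  E = 249 − 49 = 200
  D = 205 + 2·31 − 49 + 3·200 (+18 from intervention) = 836
  S = 133 + 6·31 + 2·200 − 2·836 = -953
Policy C (N − 24):
  N = 31 − 24 = 7
  U = 49
  E = 249 − 49 = 200
  D = 205 + 2·7 − 49 + 3·200 = 770
  S = 133 + 6·7 + 2·200 − 2·770 = -965
Comparing — Policy A: S=543, Policy B: S=-953, Policy C: S=-965. Lowest is -965 (Policy C).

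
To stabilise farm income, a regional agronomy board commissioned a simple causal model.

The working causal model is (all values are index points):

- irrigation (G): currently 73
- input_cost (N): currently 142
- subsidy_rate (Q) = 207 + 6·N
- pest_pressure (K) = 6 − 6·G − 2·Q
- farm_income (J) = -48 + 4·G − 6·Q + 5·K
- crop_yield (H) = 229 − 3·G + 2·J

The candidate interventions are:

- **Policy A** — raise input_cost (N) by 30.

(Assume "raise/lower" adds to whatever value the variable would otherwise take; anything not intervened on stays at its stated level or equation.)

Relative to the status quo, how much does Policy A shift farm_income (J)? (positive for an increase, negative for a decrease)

Baseline:
  G = 73
  N = 142
  Q = 207 + 6·142 = 1059
  K = 6 − 6·73 − 2·1059 = -2550
  J = -48 + 4·73 − 6·1059 + 5·(-2550) = -18860
Policy A (N + 30):
  G = 73
  N = 142 + 30 = 172
  Q = 207 + 6·172 = 1239
  K = 6 − 6·73 − 2·1239 = -2910
  J = -48 + 4·73 − 6·1239 + 5·(-2910) = -21740
Change in J: -21740 − (-18860) = -2880

-2880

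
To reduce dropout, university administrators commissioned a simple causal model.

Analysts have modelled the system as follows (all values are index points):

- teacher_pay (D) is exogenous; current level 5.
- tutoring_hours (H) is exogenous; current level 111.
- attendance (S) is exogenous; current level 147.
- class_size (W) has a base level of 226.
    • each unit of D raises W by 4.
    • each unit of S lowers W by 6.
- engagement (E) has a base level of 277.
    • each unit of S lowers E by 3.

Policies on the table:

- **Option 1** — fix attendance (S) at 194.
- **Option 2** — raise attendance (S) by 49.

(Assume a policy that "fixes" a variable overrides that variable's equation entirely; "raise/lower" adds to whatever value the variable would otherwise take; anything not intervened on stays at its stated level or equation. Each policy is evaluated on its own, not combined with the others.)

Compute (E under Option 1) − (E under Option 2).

Option 1 (S := 194):
  S = 194
  E = 277 − 3·194 = -305
Option 2 (S + 49):
  S = 147 + 49 = 196
  E = 277 − 3·196 = -311
E: -305 − (-311) = 6

6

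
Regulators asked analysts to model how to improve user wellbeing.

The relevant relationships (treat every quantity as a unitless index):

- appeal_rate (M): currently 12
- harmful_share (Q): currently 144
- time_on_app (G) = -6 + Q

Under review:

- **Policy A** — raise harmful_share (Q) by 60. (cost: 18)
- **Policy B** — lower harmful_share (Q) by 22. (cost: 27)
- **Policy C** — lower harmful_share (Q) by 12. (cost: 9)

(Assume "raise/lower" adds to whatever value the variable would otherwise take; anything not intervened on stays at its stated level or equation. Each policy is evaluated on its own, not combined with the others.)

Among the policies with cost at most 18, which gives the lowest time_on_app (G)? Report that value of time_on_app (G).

126

Policy A (Q + 60):
  Q = 144 + 60 = 204
  G = -6 + 204 = 198
Policy C (Q − 12):
  Q = 144 − 12 = 132
  G = -6 + 132 = 126
Comparing — Policy A: G=198, Policy C: G=126. Lowest is 126 (Policy C).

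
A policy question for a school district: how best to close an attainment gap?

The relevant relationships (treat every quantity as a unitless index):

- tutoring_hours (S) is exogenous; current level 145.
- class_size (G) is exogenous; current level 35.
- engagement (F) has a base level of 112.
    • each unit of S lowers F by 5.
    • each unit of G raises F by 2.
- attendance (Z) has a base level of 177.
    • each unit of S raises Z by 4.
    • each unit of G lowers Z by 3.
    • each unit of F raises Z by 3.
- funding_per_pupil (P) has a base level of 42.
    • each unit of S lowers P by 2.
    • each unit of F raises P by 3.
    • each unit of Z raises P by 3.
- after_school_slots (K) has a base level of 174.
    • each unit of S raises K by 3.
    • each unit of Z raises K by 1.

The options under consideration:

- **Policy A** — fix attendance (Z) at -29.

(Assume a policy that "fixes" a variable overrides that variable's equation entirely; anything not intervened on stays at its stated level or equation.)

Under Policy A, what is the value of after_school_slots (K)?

580

Policy A (Z := -29):
  S = 145
  G = 35
  F = 112 − 5·145 + 2·35 = -543
  Z = -29
  K = 174 + 3·145 + (-29) = 580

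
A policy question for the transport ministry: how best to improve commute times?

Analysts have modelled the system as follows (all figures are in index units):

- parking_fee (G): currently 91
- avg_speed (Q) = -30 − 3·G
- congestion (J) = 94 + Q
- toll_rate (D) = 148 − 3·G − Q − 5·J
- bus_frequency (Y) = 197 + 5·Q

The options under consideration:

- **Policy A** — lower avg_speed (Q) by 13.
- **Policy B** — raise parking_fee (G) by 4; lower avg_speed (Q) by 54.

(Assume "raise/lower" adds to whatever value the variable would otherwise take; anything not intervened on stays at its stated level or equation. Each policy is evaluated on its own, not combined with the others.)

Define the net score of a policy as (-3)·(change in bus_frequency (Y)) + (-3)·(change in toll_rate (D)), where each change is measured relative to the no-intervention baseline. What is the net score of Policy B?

Baseline:
  G = 91
  Q = -30 − 3·91 = -303
  J = 94 + (-303) = -209
  D = 148 − 3·91 − (-303) − 5·(-209) = 1223
  Y = 197 + 5·(-303) = -1318
Policy B (G + 4, Q − 54):
  G = 91 + 4 = 95
  Q = -30 − 3·95 (−54 from intervention) = -369
  J = 94 + (-369) = -275
  D = 148 − 3·95 − (-369) − 5·(-275) = 1607
  Y = 197 + 5·(-369) = -1648
ΔY = -1648 − (-1318) = -330; ΔD = 1607 − 1223 = 384
Score = (-3)·(-330) + (-3)·384 = -162

-162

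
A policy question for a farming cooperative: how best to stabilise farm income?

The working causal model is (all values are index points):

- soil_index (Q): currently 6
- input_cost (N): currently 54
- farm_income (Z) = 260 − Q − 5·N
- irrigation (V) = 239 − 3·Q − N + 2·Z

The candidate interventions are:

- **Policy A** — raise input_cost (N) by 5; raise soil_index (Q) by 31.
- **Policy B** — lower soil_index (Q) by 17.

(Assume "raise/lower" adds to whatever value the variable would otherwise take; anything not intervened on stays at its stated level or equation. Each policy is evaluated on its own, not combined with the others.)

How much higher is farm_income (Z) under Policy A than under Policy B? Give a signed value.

-73

Policy A (N + 5, Q + 31):
  Q = 6 + 31 = 37
  N = 54 + 5 = 59
  Z = 260 − 37 − 5·59 = -72
Policy B (Q − 17):
  Q = 6 − 17 = -11
  N = 54
  Z = 260 − (-11) − 5·54 = 1
Z: -72 − 1 = -73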